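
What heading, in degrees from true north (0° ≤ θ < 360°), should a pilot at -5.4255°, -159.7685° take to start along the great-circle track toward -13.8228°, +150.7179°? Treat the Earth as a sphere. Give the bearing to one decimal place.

256.4°

Δλ = 150.7179 − -159.7685 = 310.4864°; wrapped into (−180°, 180°]: -49.5136°.
θ = atan2( sin Δλ · cos φ₂ , cos φ₁ · sin φ₂ − sin φ₁ · cos φ₂ · cos Δλ )
  = atan2(-0.73853, -0.17824) = -103.568° → normalised to [0°, 360°): 256.432°.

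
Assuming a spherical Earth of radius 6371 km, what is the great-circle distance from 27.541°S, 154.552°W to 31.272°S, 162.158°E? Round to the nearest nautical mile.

Δλ = 162.158 − -154.552 = 316.710°; wrapped into (−180°, 180°]: -43.290°.
Δφ = -31.272 − -27.541 = -3.731°.
a = sin²(Δφ/2) + cos φ₁ · cos φ₂ · sin²(Δλ/2) = 0.104169.
c = 2·atan2(√a, √(1−a)) = 0.65727 rad → d = 6371·c ≈ 4187.48 km ≈ 2261.06 nmi.

2261 nmi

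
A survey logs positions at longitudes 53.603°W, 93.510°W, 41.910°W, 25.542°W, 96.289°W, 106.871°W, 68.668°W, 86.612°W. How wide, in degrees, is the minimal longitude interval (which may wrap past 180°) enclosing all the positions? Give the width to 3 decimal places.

81.329°

Sort the longitudes: -106.871°, -96.289°, -93.510°, -86.612°, -68.668°, -53.603°, -41.910°, -25.542°.
Eastward gaps between consecutive values (wrapping around): 10.582°, 2.779°, 6.898°, 17.944°, 15.065°, 11.693°, 16.368°, 278.671°.
Largest gap = 278.671° ⇒ minimal covering band is its complement: 360° − 278.671° = 81.329°.
Band runs from -106.871° eastward to -25.542°.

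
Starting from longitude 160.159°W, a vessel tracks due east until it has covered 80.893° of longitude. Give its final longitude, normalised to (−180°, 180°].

Start at -160.159°; shift +80.893° → -79.266°.
-79.266° already lies in (−180°, 180°].

79.266°W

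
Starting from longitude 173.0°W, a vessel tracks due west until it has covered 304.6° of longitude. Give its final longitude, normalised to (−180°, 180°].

117.6°W

Start at -173.0°; shift −304.6° → -477.6°.
-477.6° lies outside (−180°, 180°]; add 360° → -117.6°.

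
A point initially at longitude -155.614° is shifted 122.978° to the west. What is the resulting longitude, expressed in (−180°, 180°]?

Start at -155.614°; shift −122.978° → -278.592°.
-278.592° lies outside (−180°, 180°]; add 360° → +81.408°.

+81.408°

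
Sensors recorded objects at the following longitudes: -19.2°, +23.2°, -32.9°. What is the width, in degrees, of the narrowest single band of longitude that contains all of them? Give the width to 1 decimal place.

Sort the longitudes: -32.9°, -19.2°, +23.2°.
Eastward gaps between consecutive values (wrapping around): 13.7°, 42.4°, 303.9°.
Largest gap = 303.9° ⇒ minimal covering band is its complement: 360° − 303.9° = 56.1°.
Band runs from -32.9° eastward to +23.2°.

56.1°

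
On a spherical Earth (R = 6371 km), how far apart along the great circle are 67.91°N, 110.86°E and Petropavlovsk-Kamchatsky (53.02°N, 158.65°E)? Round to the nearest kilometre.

Δλ = 158.65 − 110.86 = 47.79°.
Δφ = 53.02 − 67.91 = -14.89°.
a = sin²(Δφ/2) + cos φ₁ · cos φ₂ · sin²(Δλ/2) = 0.053906.
c = 2·atan2(√a, √(1−a)) = 0.46863 rad → d = 6371·c ≈ 2985.63 km.

2986 km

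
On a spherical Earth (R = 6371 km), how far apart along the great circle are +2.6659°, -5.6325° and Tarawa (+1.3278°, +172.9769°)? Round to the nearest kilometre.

19545 km

Δλ = 172.9769 − -5.6325 = 178.6094°.
Δφ = 1.3278 − 2.6659 = -1.3381°.
a = sin²(Δφ/2) + cos φ₁ · cos φ₂ · sin²(Δλ/2) = 0.998639.
c = 2·atan2(√a, √(1−a)) = 3.06779 rad → d = 6371·c ≈ 19544.87 km.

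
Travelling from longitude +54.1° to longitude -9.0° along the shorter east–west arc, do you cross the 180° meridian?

Signed shortest Δλ = ((-9.0 − 54.1 + 180) mod 360) − 180 = -63.1°.
Going west by 63.1° from +54.1° reaches -9.0° without touching 180°.

No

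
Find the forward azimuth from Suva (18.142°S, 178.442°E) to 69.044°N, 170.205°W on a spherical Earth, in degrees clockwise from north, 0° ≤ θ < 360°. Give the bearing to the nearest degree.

4°

Δλ = -170.205 − 178.442 = -348.647°; wrapped into (−180°, 180°]: 11.353°.
θ = atan2( sin Δλ · cos φ₂ , cos φ₁ · sin φ₂ − sin φ₁ · cos φ₂ · cos Δλ )
  = atan2(0.07040, 0.99662) = 4.041° → normalised to [0°, 360°): 4.041°.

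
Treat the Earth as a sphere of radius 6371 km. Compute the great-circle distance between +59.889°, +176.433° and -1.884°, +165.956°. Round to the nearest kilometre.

6929 km

Δλ = 165.956 − 176.433 = -10.477°.
Δφ = -1.884 − 59.889 = -61.773°.
a = sin²(Δφ/2) + cos φ₁ · cos φ₂ · sin²(Δλ/2) = 0.267697.
c = 2·atan2(√a, √(1−a)) = 1.08761 rad → d = 6371·c ≈ 6929.14 km.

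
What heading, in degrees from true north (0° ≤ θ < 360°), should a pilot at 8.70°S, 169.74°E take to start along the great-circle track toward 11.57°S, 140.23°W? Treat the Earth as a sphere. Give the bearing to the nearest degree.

Δλ = -140.23 − 169.74 = -309.97°; wrapped into (−180°, 180°]: 50.03°.
θ = atan2( sin Δλ · cos φ₂ , cos φ₁ · sin φ₂ − sin φ₁ · cos φ₂ · cos Δλ )
  = atan2(0.75081, -0.10306) = 97.816° → normalised to [0°, 360°): 97.816°.

98°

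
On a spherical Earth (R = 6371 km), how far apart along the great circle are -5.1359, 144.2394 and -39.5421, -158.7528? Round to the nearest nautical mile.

3700 nmi

Δλ = -158.7528 − 144.2394 = -302.9922°; wrapped into (−180°, 180°]: 57.0078°.
Δφ = -39.5421 − -5.1359 = -34.4062°.
a = sin²(Δφ/2) + cos φ₁ · cos φ₂ · sin²(Δλ/2) = 0.262390.
c = 2·atan2(√a, √(1−a)) = 1.07558 rad → d = 6371·c ≈ 6852.54 km ≈ 3700.07 nmi.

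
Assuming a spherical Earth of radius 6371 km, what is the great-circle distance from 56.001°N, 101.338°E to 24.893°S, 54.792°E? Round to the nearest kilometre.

Δλ = 54.792 − 101.338 = -46.546°.
Δφ = -24.893 − 56.001 = -80.894°.
a = sin²(Δφ/2) + cos φ₁ · cos φ₂ · sin²(Δλ/2) = 0.500055.
c = 2·atan2(√a, √(1−a)) = 1.57091 rad → d = 6371·c ≈ 10008.24 km.

10008 km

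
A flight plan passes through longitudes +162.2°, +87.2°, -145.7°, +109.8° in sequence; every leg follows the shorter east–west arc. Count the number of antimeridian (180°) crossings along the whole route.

Leg 1: +162.2° → +87.2°, shortest Δλ = -75.0° (west) — does not cross 180°.
Leg 2: +87.2° → -145.7°, shortest Δλ = 127.1° (east) — crosses 180°.
Leg 3: -145.7° → +109.8°, shortest Δλ = -104.5° (west) — crosses 180°.
Total crossings: 2.

2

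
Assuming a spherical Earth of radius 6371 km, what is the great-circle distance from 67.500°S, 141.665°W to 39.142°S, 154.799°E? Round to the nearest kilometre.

4928 km

Δλ = 154.799 − -141.665 = 296.464°; wrapped into (−180°, 180°]: -63.536°.
Δφ = -39.142 − -67.500 = 28.358°.
a = sin²(Δφ/2) + cos φ₁ · cos φ₂ · sin²(Δλ/2) = 0.142270.
c = 2·atan2(√a, √(1−a)) = 0.77351 rad → d = 6371·c ≈ 4928.06 km.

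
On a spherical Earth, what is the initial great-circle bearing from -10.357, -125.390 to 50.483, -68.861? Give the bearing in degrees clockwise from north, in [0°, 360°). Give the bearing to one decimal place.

Δλ = -68.861 − -125.390 = 56.529°.
θ = atan2( sin Δλ · cos φ₂ , cos φ₁ · sin φ₂ − sin φ₁ · cos φ₂ · cos Δλ )
  = atan2(0.53079, 0.82196) = 32.853° → normalised to [0°, 360°): 32.853°.

32.9°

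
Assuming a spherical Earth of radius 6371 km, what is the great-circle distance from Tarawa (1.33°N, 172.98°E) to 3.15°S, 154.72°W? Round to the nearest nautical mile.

Δλ = -154.72 − 172.98 = -327.70°; wrapped into (−180°, 180°]: 32.30°.
Δφ = -3.15 − 1.33 = -4.48°.
a = sin²(Δφ/2) + cos φ₁ · cos φ₂ · sin²(Δλ/2) = 0.078759.
c = 2·atan2(√a, √(1−a)) = 0.56892 rad → d = 6371·c ≈ 3624.61 km ≈ 1957.13 nmi.

1957 nmi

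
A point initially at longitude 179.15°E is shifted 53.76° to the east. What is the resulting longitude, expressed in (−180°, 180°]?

Start at +179.15°; shift +53.76° → +232.91°.
+232.91° lies outside (−180°, 180°]; subtract 360° → -127.09°.

127.09°W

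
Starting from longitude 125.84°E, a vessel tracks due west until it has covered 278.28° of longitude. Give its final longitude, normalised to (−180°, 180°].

152.44°W

Start at +125.84°; shift −278.28° → -152.44°.
-152.44° already lies in (−180°, 180°].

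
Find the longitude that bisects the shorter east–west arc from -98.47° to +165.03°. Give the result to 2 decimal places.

Signed shortest Δλ from -98.47° to +165.03° is -96.50°.
Midpoint longitude = -98.47° + (-96.50°)/2 = -98.47° − 48.25° = -146.72°.
(The naïve average (-98.47 + +165.03)/2 = 33.28° is on the wrong side of the globe.)

-146.72°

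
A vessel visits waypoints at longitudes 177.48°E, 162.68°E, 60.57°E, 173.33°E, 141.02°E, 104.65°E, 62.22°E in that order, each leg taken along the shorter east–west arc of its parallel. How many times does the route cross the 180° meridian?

Leg 1: +177.48° → +162.68°, shortest Δλ = -14.8° (west) — does not cross 180°.
Leg 2: +162.68° → +60.57°, shortest Δλ = -102.11° (west) — does not cross 180°.
Leg 3: +60.57° → +173.33°, shortest Δλ = 112.76° (east) — does not cross 180°.
Leg 4: +173.33° → +141.02°, shortest Δλ = -32.31° (west) — does not cross 180°.
Leg 5: +141.02° → +104.65°, shortest Δλ = -36.37° (west) — does not cross 180°.
Leg 6: +104.65° → +62.22°, shortest Δλ = -42.43° (west) — does not cross 180°.
Total crossings: 0.

0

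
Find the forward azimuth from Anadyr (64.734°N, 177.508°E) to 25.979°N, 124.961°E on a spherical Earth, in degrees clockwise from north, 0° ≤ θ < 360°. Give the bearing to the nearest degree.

247°

Δλ = 124.961 − 177.508 = -52.547°.
θ = atan2( sin Δλ · cos φ₂ , cos φ₁ · sin φ₂ − sin φ₁ · cos φ₂ · cos Δλ )
  = atan2(-0.71364, -0.30740) = -113.304° → normalised to [0°, 360°): 246.696°.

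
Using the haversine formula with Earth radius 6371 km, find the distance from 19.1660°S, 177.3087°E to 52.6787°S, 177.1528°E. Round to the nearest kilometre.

Δλ = 177.1528 − 177.3087 = -0.1559°.
Δφ = -52.6787 − -19.1660 = -33.5127°.
a = sin²(Δφ/2) + cos φ₁ · cos φ₂ · sin²(Δλ/2) = 0.083119.
c = 2·atan2(√a, √(1−a)) = 0.58491 rad → d = 6371·c ≈ 3726.47 km.

3726 km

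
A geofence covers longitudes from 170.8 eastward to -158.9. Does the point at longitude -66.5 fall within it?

No

Band width going east from +170.8° to -158.9°: ((-158.9 − 170.8) mod 360) = 30.3°.
Offset of -66.5° east of the west edge: ((-66.5 − 170.8) mod 360) = 122.7°.
122.7° > 30.3° ⇒ outside.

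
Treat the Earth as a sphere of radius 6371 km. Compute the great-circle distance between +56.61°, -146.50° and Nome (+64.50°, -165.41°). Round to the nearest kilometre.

1347 km

Δλ = -165.41 − -146.50 = -18.91°.
Δφ = 64.50 − 56.61 = 7.89°.
a = sin²(Δφ/2) + cos φ₁ · cos φ₂ · sin²(Δλ/2) = 0.011127.
c = 2·atan2(√a, √(1−a)) = 0.21136 rad → d = 6371·c ≈ 1346.58 km.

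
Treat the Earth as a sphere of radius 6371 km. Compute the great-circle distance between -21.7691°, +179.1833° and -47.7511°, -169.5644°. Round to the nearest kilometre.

Δλ = -169.5644 − 179.1833 = -348.7477°; wrapped into (−180°, 180°]: 11.2523°.
Δφ = -47.7511 − -21.7691 = -25.9820°.
a = sin²(Δφ/2) + cos φ₁ · cos φ₂ · sin²(Δλ/2) = 0.056535.
c = 2·atan2(√a, √(1−a)) = 0.48014 rad → d = 6371·c ≈ 3058.99 km.

3059 km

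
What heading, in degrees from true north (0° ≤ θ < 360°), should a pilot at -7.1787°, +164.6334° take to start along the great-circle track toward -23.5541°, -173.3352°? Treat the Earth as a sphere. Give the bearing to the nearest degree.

Δλ = -173.3352 − 164.6334 = -337.9686°; wrapped into (−180°, 180°]: 22.0314°.
θ = atan2( sin Δλ · cos φ₂ , cos φ₁ · sin φ₂ − sin φ₁ · cos φ₂ · cos Δλ )
  = atan2(0.34386, -0.29029) = 130.172° → normalised to [0°, 360°): 130.172°.

130°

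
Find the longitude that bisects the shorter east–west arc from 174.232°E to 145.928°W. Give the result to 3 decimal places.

165.848°W

Signed shortest Δλ from +174.232° to -145.928° is +39.840°.
Midpoint longitude = +174.232° + (+39.840°)/2 = +174.232° + 19.920° = +194.152°.
Normalise into (−180°, 180°]: -165.848°.
(The naïve average (+174.232 + -145.928)/2 = 14.152° is on the wrong side of the globe.)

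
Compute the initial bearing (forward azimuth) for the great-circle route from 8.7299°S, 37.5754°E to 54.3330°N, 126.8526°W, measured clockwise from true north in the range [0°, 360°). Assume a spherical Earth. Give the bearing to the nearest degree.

Δλ = -126.8526 − 37.5754 = -164.4280°.
θ = atan2( sin Δλ · cos φ₂ , cos φ₁ · sin φ₂ − sin φ₁ · cos φ₂ · cos Δλ )
  = atan2(-0.15653, 0.71776) = -12.302° → normalised to [0°, 360°): 347.698°.

348°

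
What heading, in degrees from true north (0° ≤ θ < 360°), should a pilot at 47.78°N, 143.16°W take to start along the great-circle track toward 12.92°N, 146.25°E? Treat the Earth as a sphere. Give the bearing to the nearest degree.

264°

Δλ = 146.25 − -143.16 = 289.41°; wrapped into (−180°, 180°]: -70.59°.
θ = atan2( sin Δλ · cos φ₂ , cos φ₁ · sin φ₂ − sin φ₁ · cos φ₂ · cos Δλ )
  = atan2(-0.91929, -0.08963) = -95.569° → normalised to [0°, 360°): 264.431°.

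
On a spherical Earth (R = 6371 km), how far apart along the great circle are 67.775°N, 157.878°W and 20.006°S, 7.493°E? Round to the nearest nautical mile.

7886 nmi

Δλ = 7.493 − -157.878 = 165.371°.
Δφ = -20.006 − 67.775 = -87.781°.
a = sin²(Δφ/2) + cos φ₁ · cos φ₂ · sin²(Δλ/2) = 0.830300.
c = 2·atan2(√a, √(1−a)) = 2.29241 rad → d = 6371·c ≈ 14604.96 km ≈ 7886.05 nmi.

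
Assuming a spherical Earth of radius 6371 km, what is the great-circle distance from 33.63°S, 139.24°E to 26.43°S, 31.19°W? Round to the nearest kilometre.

Δλ = -31.19 − 139.24 = -170.43°.
Δφ = -26.43 − -33.63 = 7.20°.
a = sin²(Δφ/2) + cos φ₁ · cos φ₂ · sin²(Δλ/2) = 0.744358.
c = 2·atan2(√a, √(1−a)) = 2.08141 rad → d = 6371·c ≈ 13260.69 km.

13261 km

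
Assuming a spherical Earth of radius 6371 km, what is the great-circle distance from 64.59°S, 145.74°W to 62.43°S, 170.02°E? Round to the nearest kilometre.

Δλ = 170.02 − -145.74 = 315.76°; wrapped into (−180°, 180°]: -44.24°.
Δφ = -62.43 − -64.59 = 2.16°.
a = sin²(Δφ/2) + cos φ₁ · cos φ₂ · sin²(Δλ/2) = 0.028514.
c = 2·atan2(√a, √(1−a)) = 0.33935 rad → d = 6371·c ≈ 2161.99 km.

2162 km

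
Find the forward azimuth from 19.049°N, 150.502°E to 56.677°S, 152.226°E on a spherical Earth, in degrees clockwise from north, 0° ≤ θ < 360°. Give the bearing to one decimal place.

179.0°

Δλ = 152.226 − 150.502 = 1.724°.
θ = atan2( sin Δλ · cos φ₂ , cos φ₁ · sin φ₂ − sin φ₁ · cos φ₂ · cos Δλ )
  = atan2(0.01653, -0.96905) = 179.023° → normalised to [0°, 360°): 179.023°.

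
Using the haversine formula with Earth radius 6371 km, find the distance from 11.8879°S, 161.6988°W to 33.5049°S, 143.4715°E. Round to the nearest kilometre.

Δλ = 143.4715 − -161.6988 = 305.1703°; wrapped into (−180°, 180°]: -54.8297°.
Δφ = -33.5049 − -11.8879 = -21.6170°.
a = sin²(Δφ/2) + cos φ₁ · cos φ₂ · sin²(Δλ/2) = 0.208145.
c = 2·atan2(√a, √(1−a)) = 0.94751 rad → d = 6371·c ≈ 6036.56 km.

6037 km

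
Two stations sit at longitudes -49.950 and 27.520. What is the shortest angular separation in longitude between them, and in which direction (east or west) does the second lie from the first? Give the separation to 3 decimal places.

Raw difference: 27.520 − -49.950 = 77.47°.
Normalise into (−180°, 180°]: 77.47° stays 77.47°.
Positive ⇒ the second point lies to the east; separation 77.470°.

77.470° east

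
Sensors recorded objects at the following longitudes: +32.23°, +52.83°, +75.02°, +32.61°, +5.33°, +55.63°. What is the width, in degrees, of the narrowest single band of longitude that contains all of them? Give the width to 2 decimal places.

Sort the longitudes: +5.33°, +32.23°, +32.61°, +52.83°, +55.63°, +75.02°.
Eastward gaps between consecutive values (wrapping around): 26.90°, 0.38°, 20.22°, 2.80°, 19.39°, 290.31°.
Largest gap = 290.31° ⇒ minimal covering band is its complement: 360° − 290.31° = 69.69°.
Band runs from +5.33° eastward to +75.02°.

69.69°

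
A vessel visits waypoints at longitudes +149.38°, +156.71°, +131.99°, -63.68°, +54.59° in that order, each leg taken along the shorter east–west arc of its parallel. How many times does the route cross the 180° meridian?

Leg 1: +149.38° → +156.71°, shortest Δλ = 7.33° (east) — does not cross 180°.
Leg 2: +156.71° → +131.99°, shortest Δλ = -24.72° (west) — does not cross 180°.
Leg 3: +131.99° → -63.68°, shortest Δλ = 164.33° (east) — crosses 180°.
Leg 4: -63.68° → +54.59°, shortest Δλ = 118.27° (east) — does not cross 180°.
Total crossings: 1.

1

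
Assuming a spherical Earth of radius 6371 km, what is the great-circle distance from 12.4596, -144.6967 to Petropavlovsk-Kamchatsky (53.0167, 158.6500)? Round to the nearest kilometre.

Δλ = 158.6500 − -144.6967 = 303.3467°; wrapped into (−180°, 180°]: -56.6533°.
Δφ = 53.0167 − 12.4596 = 40.5571°.
a = sin²(Δφ/2) + cos φ₁ · cos φ₂ · sin²(Δλ/2) = 0.252376.
c = 2·atan2(√a, √(1−a)) = 1.05268 rad → d = 6371·c ≈ 6706.60 km.

6707 km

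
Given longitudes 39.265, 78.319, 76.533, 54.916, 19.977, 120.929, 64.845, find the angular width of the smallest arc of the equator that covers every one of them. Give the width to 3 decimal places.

Sort the longitudes: +19.977°, +39.265°, +54.916°, +64.845°, +76.533°, +78.319°, +120.929°.
Eastward gaps between consecutive values (wrapping around): 19.288°, 15.651°, 9.929°, 11.688°, 1.786°, 42.610°, 259.048°.
Largest gap = 259.048° ⇒ minimal covering band is its complement: 360° − 259.048° = 100.952°.
Band runs from +19.977° eastward to +120.929°.

100.952°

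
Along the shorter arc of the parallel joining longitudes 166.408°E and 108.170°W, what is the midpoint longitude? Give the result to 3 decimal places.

150.881°W

Signed shortest Δλ from +166.408° to -108.170° is +85.422°.
Midpoint longitude = +166.408° + (+85.422°)/2 = +166.408° + 42.711° = +209.119°.
Normalise into (−180°, 180°]: -150.881°.
(The naïve average (+166.408 + -108.170)/2 = 29.119° is on the wrong side of the globe.)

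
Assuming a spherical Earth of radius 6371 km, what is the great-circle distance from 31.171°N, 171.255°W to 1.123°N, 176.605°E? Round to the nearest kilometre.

Δλ = 176.605 − -171.255 = 347.860°; wrapped into (−180°, 180°]: -12.140°.
Δφ = 1.123 − 31.171 = -30.048°.
a = sin²(Δφ/2) + cos φ₁ · cos φ₂ · sin²(Δλ/2) = 0.076762.
c = 2·atan2(√a, √(1−a)) = 0.56147 rad → d = 6371·c ≈ 3577.10 km.

3577 km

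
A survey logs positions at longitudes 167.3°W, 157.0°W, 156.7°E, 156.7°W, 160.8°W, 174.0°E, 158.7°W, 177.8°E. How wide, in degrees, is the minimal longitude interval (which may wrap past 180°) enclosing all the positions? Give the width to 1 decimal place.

46.6°

Sort the longitudes: -167.3°, -160.8°, -158.7°, -157.0°, -156.7°, +156.7°, +174.0°, +177.8°.
Eastward gaps between consecutive values (wrapping around): 6.5°, 2.1°, 1.7°, 0.3°, 313.4°, 17.3°, 3.8°, 14.9°.
Largest gap = 313.4° ⇒ minimal covering band is its complement: 360° − 313.4° = 46.6°.
Band runs from +156.7° eastward to -156.7°, crossing the antimeridian.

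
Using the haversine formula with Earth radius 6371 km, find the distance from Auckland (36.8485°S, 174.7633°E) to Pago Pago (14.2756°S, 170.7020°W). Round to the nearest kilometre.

2894 km

Δλ = -170.7020 − 174.7633 = -345.4653°; wrapped into (−180°, 180°]: 14.5347°.
Δφ = -14.2756 − -36.8485 = 22.5729°.
a = sin²(Δφ/2) + cos φ₁ · cos φ₂ · sin²(Δλ/2) = 0.050714.
c = 2·atan2(√a, √(1−a)) = 0.45429 rad → d = 6371·c ≈ 2894.29 km.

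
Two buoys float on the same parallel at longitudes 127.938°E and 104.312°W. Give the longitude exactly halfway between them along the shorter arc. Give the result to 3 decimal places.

168.187°W

Signed shortest Δλ from +127.938° to -104.312° is +127.750°.
Midpoint longitude = +127.938° + (+127.750°)/2 = +127.938° + 63.875° = +191.813°.
Normalise into (−180°, 180°]: -168.187°.
(The naïve average (+127.938 + -104.312)/2 = 11.813° is on the wrong side of the globe.)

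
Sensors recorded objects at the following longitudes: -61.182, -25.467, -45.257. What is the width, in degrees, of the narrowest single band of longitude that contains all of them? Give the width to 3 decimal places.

Sort the longitudes: -61.182°, -45.257°, -25.467°.
Eastward gaps between consecutive values (wrapping around): 15.925°, 19.790°, 324.285°.
Largest gap = 324.285° ⇒ minimal covering band is its complement: 360° − 324.285° = 35.715°.
Band runs from -61.182° eastward to -25.467°.

35.715°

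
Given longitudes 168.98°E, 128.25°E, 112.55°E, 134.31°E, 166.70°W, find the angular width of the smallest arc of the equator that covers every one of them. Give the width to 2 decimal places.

80.75°

Sort the longitudes: -166.70°, +112.55°, +128.25°, +134.31°, +168.98°.
Eastward gaps between consecutive values (wrapping around): 279.25°, 15.70°, 6.06°, 34.67°, 24.32°.
Largest gap = 279.25° ⇒ minimal covering band is its complement: 360° − 279.25° = 80.75°.
Band runs from +112.55° eastward to -166.70°, crossing the antimeridian.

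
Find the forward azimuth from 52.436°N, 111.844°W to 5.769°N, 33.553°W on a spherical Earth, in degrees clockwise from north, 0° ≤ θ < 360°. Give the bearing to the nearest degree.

Δλ = -33.553 − -111.844 = 78.291°.
θ = atan2( sin Δλ · cos φ₂ , cos φ₁ · sin φ₂ − sin φ₁ · cos φ₂ · cos Δλ )
  = atan2(0.97423, -0.09877) = 95.789° → normalised to [0°, 360°): 95.789°.

96°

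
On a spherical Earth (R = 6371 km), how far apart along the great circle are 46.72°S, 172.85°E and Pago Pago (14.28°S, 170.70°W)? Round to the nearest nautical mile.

2116 nmi

Δλ = -170.70 − 172.85 = -343.55°; wrapped into (−180°, 180°]: 16.45°.
Δφ = -14.28 − -46.72 = 32.44°.
a = sin²(Δφ/2) + cos φ₁ · cos φ₂ · sin²(Δλ/2) = 0.091621.
c = 2·atan2(√a, √(1−a)) = 0.61503 rad → d = 6371·c ≈ 3918.33 km ≈ 2115.73 nmi.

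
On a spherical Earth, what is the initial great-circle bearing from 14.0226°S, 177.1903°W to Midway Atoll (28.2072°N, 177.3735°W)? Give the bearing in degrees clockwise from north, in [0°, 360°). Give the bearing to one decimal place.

359.8°

Δλ = -177.3735 − -177.1903 = -0.1832°.
θ = atan2( sin Δλ · cos φ₂ , cos φ₁ · sin φ₂ − sin φ₁ · cos φ₂ · cos Δλ )
  = atan2(-0.00282, 0.67210) = -0.240° → normalised to [0°, 360°): 359.760°.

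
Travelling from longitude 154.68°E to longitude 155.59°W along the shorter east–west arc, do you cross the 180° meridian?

Yes

Naïve |-155.59 − 154.68| = 310.27° > 180°, so the shorter arc goes the other way round — across 180°.
Signed shortest Δλ = ((-155.59 − 154.68 + 180) mod 360) − 180 = 49.73°.
Going east by 49.73° from +154.68° passes through 180° before reaching -155.59°.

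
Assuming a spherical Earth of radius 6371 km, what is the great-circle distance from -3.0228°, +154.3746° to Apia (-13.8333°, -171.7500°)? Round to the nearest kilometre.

3908 km

Δλ = -171.7500 − 154.3746 = -326.1246°; wrapped into (−180°, 180°]: 33.8754°.
Δφ = -13.8333 − -3.0228 = -10.8105°.
a = sin²(Δφ/2) + cos φ₁ · cos φ₂ · sin²(Δλ/2) = 0.091171.
c = 2·atan2(√a, √(1−a)) = 0.61347 rad → d = 6371·c ≈ 3908.39 km.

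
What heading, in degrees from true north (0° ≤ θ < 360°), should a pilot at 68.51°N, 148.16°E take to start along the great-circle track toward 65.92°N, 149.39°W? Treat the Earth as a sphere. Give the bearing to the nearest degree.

66°

Δλ = -149.39 − 148.16 = -297.55°; wrapped into (−180°, 180°]: 62.45°.
θ = atan2( sin Δλ · cos φ₂ , cos φ₁ · sin φ₂ − sin φ₁ · cos φ₂ · cos Δλ )
  = atan2(0.36175, 0.15886) = 66.291° → normalised to [0°, 360°): 66.291°.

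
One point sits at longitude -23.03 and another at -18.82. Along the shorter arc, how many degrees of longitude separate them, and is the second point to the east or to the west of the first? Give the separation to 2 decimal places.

4.21° east

Raw difference: -18.82 − -23.03 = 4.21°.
Normalise into (−180°, 180°]: 4.21° stays 4.21°.
Positive ⇒ the second point lies to the east; separation 4.21°.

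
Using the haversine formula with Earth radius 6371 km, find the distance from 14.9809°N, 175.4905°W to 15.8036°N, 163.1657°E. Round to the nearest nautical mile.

1236 nmi

Δλ = 163.1657 − -175.4905 = 338.6562°; wrapped into (−180°, 180°]: -21.3438°.
Δφ = 15.8036 − 14.9809 = 0.8227°.
a = sin²(Δφ/2) + cos φ₁ · cos φ₂ · sin²(Δλ/2) = 0.031927.
c = 2·atan2(√a, √(1−a)) = 0.35929 rad → d = 6371·c ≈ 2289.05 km ≈ 1235.99 nmi.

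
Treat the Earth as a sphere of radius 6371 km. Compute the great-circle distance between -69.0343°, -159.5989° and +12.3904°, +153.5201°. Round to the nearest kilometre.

Δλ = 153.5201 − -159.5989 = 313.1190°; wrapped into (−180°, 180°]: -46.8810°.
Δφ = 12.3904 − -69.0343 = 81.4247°.
a = sin²(Δφ/2) + cos φ₁ · cos φ₂ · sin²(Δλ/2) = 0.480747.
c = 2·atan2(√a, √(1−a)) = 1.53228 rad → d = 6371·c ≈ 9762.16 km.

9762 km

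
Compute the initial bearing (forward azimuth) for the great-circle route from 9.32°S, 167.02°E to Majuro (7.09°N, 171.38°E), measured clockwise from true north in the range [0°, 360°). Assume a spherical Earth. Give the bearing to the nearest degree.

15°

Δλ = 171.38 − 167.02 = 4.36°.
θ = atan2( sin Δλ · cos φ₂ , cos φ₁ · sin φ₂ − sin φ₁ · cos φ₂ · cos Δλ )
  = atan2(0.07544, 0.28204) = 14.975° → normalised to [0°, 360°): 14.975°.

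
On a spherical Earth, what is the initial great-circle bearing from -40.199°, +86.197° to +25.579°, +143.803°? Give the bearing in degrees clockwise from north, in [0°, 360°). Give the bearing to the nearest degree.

Δλ = 143.803 − 86.197 = 57.606°.
θ = atan2( sin Δλ · cos φ₂ , cos φ₁ · sin φ₂ − sin φ₁ · cos φ₂ · cos Δλ )
  = atan2(0.76163, 0.64168) = 49.886° → normalised to [0°, 360°): 49.886°.

50°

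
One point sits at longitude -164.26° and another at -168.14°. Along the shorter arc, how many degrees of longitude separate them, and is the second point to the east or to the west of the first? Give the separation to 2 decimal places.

Raw difference: -168.14 − -164.26 = -3.88°.
Normalise into (−180°, 180°]: -3.88° stays -3.88°.
Negative ⇒ the second point lies to the west; separation 3.88°.

3.88° west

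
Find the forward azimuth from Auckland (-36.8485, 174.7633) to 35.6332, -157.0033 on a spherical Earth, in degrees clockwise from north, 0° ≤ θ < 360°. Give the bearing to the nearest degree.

23°

Δλ = -157.0033 − 174.7633 = -331.7666°; wrapped into (−180°, 180°]: 28.2334°.
θ = atan2( sin Δλ · cos φ₂ , cos φ₁ · sin φ₂ − sin φ₁ · cos φ₂ · cos Δλ )
  = atan2(0.38449, 0.89563) = 23.234° → normalised to [0°, 360°): 23.234°.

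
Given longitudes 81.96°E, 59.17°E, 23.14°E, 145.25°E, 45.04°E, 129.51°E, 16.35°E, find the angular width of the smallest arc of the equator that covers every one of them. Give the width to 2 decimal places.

Sort the longitudes: +16.35°, +23.14°, +45.04°, +59.17°, +81.96°, +129.51°, +145.25°.
Eastward gaps between consecutive values (wrapping around): 6.79°, 21.90°, 14.13°, 22.79°, 47.55°, 15.74°, 231.10°.
Largest gap = 231.10° ⇒ minimal covering band is its complement: 360° − 231.10° = 128.90°.
Band runs from +16.35° eastward to +145.25°.

128.90°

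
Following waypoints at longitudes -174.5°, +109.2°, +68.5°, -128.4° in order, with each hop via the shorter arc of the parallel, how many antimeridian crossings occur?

Leg 1: -174.5° → +109.2°, shortest Δλ = -76.3° (west) — crosses 180°.
Leg 2: +109.2° → +68.5°, shortest Δλ = -40.7° (west) — does not cross 180°.
Leg 3: +68.5° → -128.4°, shortest Δλ = 163.1° (east) — crosses 180°.
Total crossings: 2.

2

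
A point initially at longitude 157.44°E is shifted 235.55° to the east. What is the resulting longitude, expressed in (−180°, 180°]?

Start at +157.44°; shift +235.55° → +392.99°.
+392.99° lies outside (−180°, 180°]; subtract 360° → +32.99°.

32.99°E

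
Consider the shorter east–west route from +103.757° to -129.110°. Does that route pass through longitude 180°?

Yes

Naïve |-129.110 − 103.757| = 232.867° > 180°, so the shorter arc goes the other way round — across 180°.
Signed shortest Δλ = ((-129.110 − 103.757 + 180) mod 360) − 180 = 127.133°.
Going east by 127.133° from +103.757° passes through 180° before reaching -129.110°.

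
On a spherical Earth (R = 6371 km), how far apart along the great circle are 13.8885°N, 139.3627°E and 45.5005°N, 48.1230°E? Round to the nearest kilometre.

9006 km

Δλ = 48.1230 − 139.3627 = -91.2397°.
Δφ = 45.5005 − 13.8885 = 31.6120°.
a = sin²(Δφ/2) + cos φ₁ · cos φ₂ · sin²(Δλ/2) = 0.421758.
c = 2·atan2(√a, √(1−a)) = 1.41367 rad → d = 6371·c ≈ 9006.47 km.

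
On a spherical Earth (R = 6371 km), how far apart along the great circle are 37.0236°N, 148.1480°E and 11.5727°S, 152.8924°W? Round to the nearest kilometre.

8183 km

Δλ = -152.8924 − 148.1480 = -301.0404°; wrapped into (−180°, 180°]: 58.9596°.
Δφ = -11.5727 − 37.0236 = -48.5963°.
a = sin²(Δφ/2) + cos φ₁ · cos φ₂ · sin²(Δλ/2) = 0.358742.
c = 2·atan2(√a, √(1−a)) = 1.28438 rad → d = 6371·c ≈ 8182.78 km.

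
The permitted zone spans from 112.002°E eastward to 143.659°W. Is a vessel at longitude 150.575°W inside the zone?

Band width going east from +112.002° to -143.659°: ((-143.659 − 112.002) mod 360) = 104.339°.
Offset of -150.575° east of the west edge: ((-150.575 − 112.002) mod 360) = 97.423°.
97.423° ≤ 104.339° ⇒ inside.

Yes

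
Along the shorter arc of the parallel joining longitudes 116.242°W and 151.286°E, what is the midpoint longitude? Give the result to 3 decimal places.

162.478°W

Signed shortest Δλ from -116.242° to +151.286° is -92.472°.
Midpoint longitude = -116.242° + (-92.472°)/2 = -116.242° − 46.236° = -162.478°.
(The naïve average (-116.242 + +151.286)/2 = 17.522° is on the wrong side of the globe.)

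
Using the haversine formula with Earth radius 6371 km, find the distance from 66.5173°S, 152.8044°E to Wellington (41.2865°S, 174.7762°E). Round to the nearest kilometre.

Δλ = 174.7762 − 152.8044 = 21.9718°.
Δφ = -41.2865 − -66.5173 = 25.2308°.
a = sin²(Δφ/2) + cos φ₁ · cos φ₂ · sin²(Δλ/2) = 0.058575.
c = 2·atan2(√a, √(1−a)) = 0.48890 rad → d = 6371·c ≈ 3114.77 km.

3115 km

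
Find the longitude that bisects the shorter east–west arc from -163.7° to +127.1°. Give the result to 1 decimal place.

+161.7°

Signed shortest Δλ from -163.7° to +127.1° is -69.2°.
Midpoint longitude = -163.7° + (-69.2°)/2 = -163.7° − 34.6° = -198.3°.
Normalise into (−180°, 180°]: +161.7°.
(The naïve average (-163.7 + +127.1)/2 = -18.3° is on the wrong side of the globe.)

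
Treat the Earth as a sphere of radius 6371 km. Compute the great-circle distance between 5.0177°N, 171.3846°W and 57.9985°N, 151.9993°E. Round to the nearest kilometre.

6687 km

Δλ = 151.9993 − -171.3846 = 323.3839°; wrapped into (−180°, 180°]: -36.6161°.
Δφ = 57.9985 − 5.0177 = 52.9808°.
a = sin²(Δφ/2) + cos φ₁ · cos φ₂ · sin²(Δλ/2) = 0.251050.
c = 2·atan2(√a, √(1−a)) = 1.04962 rad → d = 6371·c ≈ 6687.14 km.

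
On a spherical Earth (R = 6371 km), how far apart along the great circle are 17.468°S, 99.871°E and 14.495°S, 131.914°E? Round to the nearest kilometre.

Δλ = 131.914 − 99.871 = 32.043°.
Δφ = -14.495 − -17.468 = 2.973°.
a = sin²(Δφ/2) + cos φ₁ · cos φ₂ · sin²(Δλ/2) = 0.071022.
c = 2·atan2(√a, √(1−a)) = 0.53952 rad → d = 6371·c ≈ 3437.28 km.

3437 km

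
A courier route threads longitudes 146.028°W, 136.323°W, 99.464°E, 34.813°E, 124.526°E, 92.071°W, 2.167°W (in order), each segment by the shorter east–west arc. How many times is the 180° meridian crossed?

2

Leg 1: -146.028° → -136.323°, shortest Δλ = 9.705° (east) — does not cross 180°.
Leg 2: -136.323° → +99.464°, shortest Δλ = -124.213° (west) — crosses 180°.
Leg 3: +99.464° → +34.813°, shortest Δλ = -64.651° (west) — does not cross 180°.
Leg 4: +34.813° → +124.526°, shortest Δλ = 89.713° (east) — does not cross 180°.
Leg 5: +124.526° → -92.071°, shortest Δλ = 143.403° (east) — crosses 180°.
Leg 6: -92.071° → -2.167°, shortest Δλ = 89.904° (east) — does not cross 180°.
Total crossings: 2.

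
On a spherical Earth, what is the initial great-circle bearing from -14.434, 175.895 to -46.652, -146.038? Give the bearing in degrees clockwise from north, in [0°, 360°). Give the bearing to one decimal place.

Δλ = -146.038 − 175.895 = -321.933°; wrapped into (−180°, 180°]: 38.067°.
θ = atan2( sin Δλ · cos φ₂ , cos φ₁ · sin φ₂ − sin φ₁ · cos φ₂ · cos Δλ )
  = atan2(0.42324, -0.56954) = 143.383° → normalised to [0°, 360°): 143.383°.

143.4°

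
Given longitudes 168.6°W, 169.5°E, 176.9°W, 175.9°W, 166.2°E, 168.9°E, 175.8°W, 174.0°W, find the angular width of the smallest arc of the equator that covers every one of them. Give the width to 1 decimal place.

Sort the longitudes: -176.9°, -175.9°, -175.8°, -174.0°, -168.6°, +166.2°, +168.9°, +169.5°.
Eastward gaps between consecutive values (wrapping around): 1.0°, 0.1°, 1.8°, 5.4°, 334.8°, 2.7°, 0.6°, 13.6°.
Largest gap = 334.8° ⇒ minimal covering band is its complement: 360° − 334.8° = 25.2°.
Band runs from +166.2° eastward to -168.6°, crossing the antimeridian.

25.2°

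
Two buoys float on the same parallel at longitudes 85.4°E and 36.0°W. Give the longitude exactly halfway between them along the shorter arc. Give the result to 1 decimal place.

Signed shortest Δλ from +85.4° to -36.0° is -121.4°.
Midpoint longitude = +85.4° + (-121.4°)/2 = +85.4° − 60.7° = +24.7°.

24.7°E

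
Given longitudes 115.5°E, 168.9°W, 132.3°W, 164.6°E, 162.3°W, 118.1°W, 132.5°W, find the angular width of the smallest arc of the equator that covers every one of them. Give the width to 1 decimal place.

126.4°

Sort the longitudes: -168.9°, -162.3°, -132.5°, -132.3°, -118.1°, +115.5°, +164.6°.
Eastward gaps between consecutive values (wrapping around): 6.6°, 29.8°, 0.2°, 14.2°, 233.6°, 49.1°, 26.5°.
Largest gap = 233.6° ⇒ minimal covering band is its complement: 360° − 233.6° = 126.4°.
Band runs from +115.5° eastward to -118.1°, crossing the antimeridian.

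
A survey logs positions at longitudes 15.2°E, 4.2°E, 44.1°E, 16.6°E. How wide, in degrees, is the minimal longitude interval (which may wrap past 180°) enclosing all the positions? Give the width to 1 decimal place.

39.9°

Sort the longitudes: +4.2°, +15.2°, +16.6°, +44.1°.
Eastward gaps between consecutive values (wrapping around): 11.0°, 1.4°, 27.5°, 320.1°.
Largest gap = 320.1° ⇒ minimal covering band is its complement: 360° − 320.1° = 39.9°.
Band runs from +4.2° eastward to +44.1°.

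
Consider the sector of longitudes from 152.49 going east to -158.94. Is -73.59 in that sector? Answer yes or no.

Band width going east from +152.49° to -158.94°: ((-158.94 − 152.49) mod 360) = 48.57°.
Offset of -73.59° east of the west edge: ((-73.59 − 152.49) mod 360) = 133.92°.
133.92° > 48.57° ⇒ outside.

No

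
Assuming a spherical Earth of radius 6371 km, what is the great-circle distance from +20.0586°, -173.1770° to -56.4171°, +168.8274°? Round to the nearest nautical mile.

Δλ = 168.8274 − -173.1770 = 342.0044°; wrapped into (−180°, 180°]: -17.9956°.
Δφ = -56.4171 − 20.0586 = -76.4757°.
a = sin²(Δφ/2) + cos φ₁ · cos φ₂ · sin²(Δλ/2) = 0.395780.
c = 2·atan2(√a, √(1−a)) = 1.36082 rad → d = 6371·c ≈ 8669.77 km ≈ 4681.30 nmi.

4681 nmi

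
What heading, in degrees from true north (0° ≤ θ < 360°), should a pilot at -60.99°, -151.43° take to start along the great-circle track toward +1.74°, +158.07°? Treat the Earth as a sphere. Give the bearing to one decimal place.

Δλ = 158.07 − -151.43 = 309.50°; wrapped into (−180°, 180°]: -50.50°.
θ = atan2( sin Δλ · cos φ₂ , cos φ₁ · sin φ₂ − sin φ₁ · cos φ₂ · cos Δλ )
  = atan2(-0.77127, 0.57074) = -53.498° → normalised to [0°, 360°): 306.502°.

306.5°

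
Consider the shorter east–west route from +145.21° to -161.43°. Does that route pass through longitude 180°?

Yes

Naïve |-161.43 − 145.21| = 306.64° > 180°, so the shorter arc goes the other way round — across 180°.
Signed shortest Δλ = ((-161.43 − 145.21 + 180) mod 360) − 180 = 53.36°.
Going east by 53.36° from +145.21° passes through 180° before reaching -161.43°.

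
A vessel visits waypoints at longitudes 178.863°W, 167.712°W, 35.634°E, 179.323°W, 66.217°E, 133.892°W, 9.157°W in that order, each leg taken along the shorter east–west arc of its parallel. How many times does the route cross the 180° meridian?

4

Leg 1: -178.863° → -167.712°, shortest Δλ = 11.151° (east) — does not cross 180°.
Leg 2: -167.712° → +35.634°, shortest Δλ = -156.654° (west) — crosses 180°.
Leg 3: +35.634° → -179.323°, shortest Δλ = 145.043° (east) — crosses 180°.
Leg 4: -179.323° → +66.217°, shortest Δλ = -114.46° (west) — crosses 180°.
Leg 5: +66.217° → -133.892°, shortest Δλ = 159.891° (east) — crosses 180°.
Leg 6: -133.892° → -9.157°, shortest Δλ = 124.735° (east) — does not cross 180°.
Total crossings: 4.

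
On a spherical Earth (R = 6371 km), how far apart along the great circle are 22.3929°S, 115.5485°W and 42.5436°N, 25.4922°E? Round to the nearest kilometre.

15782 km

Δλ = 25.4922 − -115.5485 = 141.0407°.
Δφ = 42.5436 − -22.3929 = 64.9365°.
a = sin²(Δφ/2) + cos φ₁ · cos φ₂ · sin²(Δλ/2) = 0.893642.
c = 2·atan2(√a, √(1−a)) = 2.47719 rad → d = 6371·c ≈ 15782.17 km.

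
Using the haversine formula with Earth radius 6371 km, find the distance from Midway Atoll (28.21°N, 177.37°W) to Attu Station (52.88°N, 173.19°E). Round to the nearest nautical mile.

Δλ = 173.19 − -177.37 = 350.56°; wrapped into (−180°, 180°]: -9.44°.
Δφ = 52.88 − 28.21 = 24.67°.
a = sin²(Δφ/2) + cos φ₁ · cos φ₂ · sin²(Δλ/2) = 0.049237.
c = 2·atan2(√a, √(1−a)) = 0.44752 rad → d = 6371·c ≈ 2851.12 km ≈ 1539.48 nmi.

1539 nmi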